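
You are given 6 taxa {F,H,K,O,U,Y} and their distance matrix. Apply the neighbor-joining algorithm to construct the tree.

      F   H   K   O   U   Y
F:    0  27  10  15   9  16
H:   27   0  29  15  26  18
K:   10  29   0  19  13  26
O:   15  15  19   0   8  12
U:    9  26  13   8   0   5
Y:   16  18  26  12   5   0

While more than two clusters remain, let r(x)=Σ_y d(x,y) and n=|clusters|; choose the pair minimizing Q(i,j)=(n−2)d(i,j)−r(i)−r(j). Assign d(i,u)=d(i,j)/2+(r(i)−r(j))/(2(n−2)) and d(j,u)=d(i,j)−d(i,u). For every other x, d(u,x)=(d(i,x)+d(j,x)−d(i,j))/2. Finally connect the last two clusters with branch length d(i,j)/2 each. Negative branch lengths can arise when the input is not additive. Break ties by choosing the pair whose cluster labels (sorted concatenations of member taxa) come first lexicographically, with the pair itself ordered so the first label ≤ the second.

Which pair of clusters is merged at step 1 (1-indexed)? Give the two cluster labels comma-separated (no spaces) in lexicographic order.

F,K

iteration 1: select F,K (d=10, Q=-134); attach at lengths (5/2, 15/2); label the merged cluster FK
  updated: d(FK,H)=23, d(FK,O)=12, d(FK,U)=6, d(FK,Y)=16
iteration 2: select FK,U (d=6, Q=-84); attach at lengths (5, 1); label the merged cluster FKU
  updated: d(FKU,H)=43/2, d(FKU,O)=7, d(FKU,Y)=15/2
iteration 3: select FKU,Y (d=15/2, Q=-117/2); attach at lengths (27/8, 33/8); label the merged cluster FKUY
  updated: d(FKUY,H)=16, d(FKUY,O)=23/4
iteration 4: select FKUY,H (d=16, Q=-147/4); attach at lengths (27/8, 101/8); label the merged cluster FHKUY
  updated: d(FHKUY,O)=19/8
iteration 5: select FHKUY,O (d=19/8); attach at lengths (19/16, 19/16); label the merged cluster FHKOUY
final tree: (((((F:5/2,K:15/2):5,U:1):27/8,Y:33/8):27/8,H:101/8):19/16,O:19/16)
total length: 335/8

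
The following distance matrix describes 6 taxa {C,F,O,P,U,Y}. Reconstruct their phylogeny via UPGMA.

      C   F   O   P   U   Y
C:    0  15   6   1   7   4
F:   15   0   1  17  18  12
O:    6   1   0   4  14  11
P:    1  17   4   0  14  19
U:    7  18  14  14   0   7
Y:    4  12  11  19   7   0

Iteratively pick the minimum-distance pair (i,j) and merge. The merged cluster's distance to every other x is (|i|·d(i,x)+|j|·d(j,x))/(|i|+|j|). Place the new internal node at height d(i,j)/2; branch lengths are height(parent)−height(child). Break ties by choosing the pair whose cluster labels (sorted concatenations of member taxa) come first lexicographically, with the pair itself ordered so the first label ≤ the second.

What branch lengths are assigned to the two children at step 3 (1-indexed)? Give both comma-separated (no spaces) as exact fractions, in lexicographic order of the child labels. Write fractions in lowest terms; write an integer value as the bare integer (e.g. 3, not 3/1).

iteration 1: select C,P (d=1); attach at lengths (1/2, 1/2); label the merged cluster CP
  updated: d(CP,F)=16, d(CP,O)=5, d(CP,U)=21/2, d(CP,Y)=23/2
iteration 2: select F,O (d=1); attach at lengths (1/2, 1/2); label the merged cluster FO
  updated: d(CP,FO)=21/2, d(FO,U)=16, d(FO,Y)=23/2
iteration 3: select U,Y (d=7); attach at lengths (7/2, 7/2); label the merged cluster UY
  updated: d(CP,UY)=11, d(FO,UY)=55/4
iteration 4: select CP,FO (d=21/2); attach at lengths (19/4, 19/4); label the merged cluster CFOP
  updated: d(CFOP,UY)=99/8
iteration 5: select CFOP,UY (d=99/8); attach at lengths (15/16, 43/16); label the merged cluster CFOPUY
final tree: (((C:1/2,P:1/2):19/4,(F:1/2,O:1/2):19/4):15/16,(U:7/2,Y:7/2):43/16)
total length: 177/8

7/2,7/2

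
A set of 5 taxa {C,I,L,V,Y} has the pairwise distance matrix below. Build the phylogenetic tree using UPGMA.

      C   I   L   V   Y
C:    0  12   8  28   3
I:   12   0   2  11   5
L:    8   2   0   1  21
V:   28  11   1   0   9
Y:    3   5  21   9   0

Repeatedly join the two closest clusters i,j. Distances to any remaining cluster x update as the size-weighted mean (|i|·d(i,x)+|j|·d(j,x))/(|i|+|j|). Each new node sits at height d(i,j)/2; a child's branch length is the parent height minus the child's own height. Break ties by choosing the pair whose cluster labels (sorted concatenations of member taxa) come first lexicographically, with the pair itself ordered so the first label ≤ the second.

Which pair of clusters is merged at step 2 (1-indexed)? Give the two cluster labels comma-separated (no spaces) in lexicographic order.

step 1: merge (L,V) at d=1; branch lengths L→1/2, V→1/2; new cluster LV
  updated: d(C,LV)=18, d(I,LV)=13/2, d(LV,Y)=15
step 2: merge (C,Y) at d=3; branch lengths C→3/2, Y→3/2; new cluster CY
  updated: d(CY,I)=17/2, d(CY,LV)=33/2
step 3: merge (I,LV) at d=13/2; branch lengths I→13/4, LV→11/4; new cluster ILV
  updated: d(CY,ILV)=83/6
step 4: merge (CY,ILV) at d=83/6; branch lengths CY→65/12, ILV→11/3; new cluster CILVY
final tree: ((C:3/2,Y:3/2):65/12,(I:13/4,(L:1/2,V:1/2):11/4):11/3)
total length: 229/12

C,Y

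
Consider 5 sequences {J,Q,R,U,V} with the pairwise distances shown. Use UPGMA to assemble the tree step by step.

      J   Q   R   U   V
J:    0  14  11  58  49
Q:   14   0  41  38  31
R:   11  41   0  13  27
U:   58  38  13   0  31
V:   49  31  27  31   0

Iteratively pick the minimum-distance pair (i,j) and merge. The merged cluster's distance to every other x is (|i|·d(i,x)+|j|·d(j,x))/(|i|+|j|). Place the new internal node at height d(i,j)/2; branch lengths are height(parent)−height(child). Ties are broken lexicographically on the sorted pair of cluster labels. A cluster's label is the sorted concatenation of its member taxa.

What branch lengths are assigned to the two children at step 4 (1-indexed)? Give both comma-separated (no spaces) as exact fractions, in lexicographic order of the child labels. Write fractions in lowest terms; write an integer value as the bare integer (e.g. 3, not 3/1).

17/4,5/2

iteration 1: select J,R (d=11); attach at lengths (11/2, 11/2); label the merged cluster JR
  updated: d(JR,Q)=55/2, d(JR,U)=71/2, d(JR,V)=38
iteration 2: select JR,Q (d=55/2); attach at lengths (33/4, 55/4); label the merged cluster JQR
  updated: d(JQR,U)=109/3, d(JQR,V)=107/3
iteration 3: select U,V (d=31); attach at lengths (31/2, 31/2); label the merged cluster UV
  updated: d(JQR,UV)=36
iteration 4: select JQR,UV (d=36); attach at lengths (17/4, 5/2); label the merged cluster JQRUV
final tree: (((J:11/2,R:11/2):33/4,Q:55/4):17/4,(U:31/2,V:31/2):5/2)
total length: 283/4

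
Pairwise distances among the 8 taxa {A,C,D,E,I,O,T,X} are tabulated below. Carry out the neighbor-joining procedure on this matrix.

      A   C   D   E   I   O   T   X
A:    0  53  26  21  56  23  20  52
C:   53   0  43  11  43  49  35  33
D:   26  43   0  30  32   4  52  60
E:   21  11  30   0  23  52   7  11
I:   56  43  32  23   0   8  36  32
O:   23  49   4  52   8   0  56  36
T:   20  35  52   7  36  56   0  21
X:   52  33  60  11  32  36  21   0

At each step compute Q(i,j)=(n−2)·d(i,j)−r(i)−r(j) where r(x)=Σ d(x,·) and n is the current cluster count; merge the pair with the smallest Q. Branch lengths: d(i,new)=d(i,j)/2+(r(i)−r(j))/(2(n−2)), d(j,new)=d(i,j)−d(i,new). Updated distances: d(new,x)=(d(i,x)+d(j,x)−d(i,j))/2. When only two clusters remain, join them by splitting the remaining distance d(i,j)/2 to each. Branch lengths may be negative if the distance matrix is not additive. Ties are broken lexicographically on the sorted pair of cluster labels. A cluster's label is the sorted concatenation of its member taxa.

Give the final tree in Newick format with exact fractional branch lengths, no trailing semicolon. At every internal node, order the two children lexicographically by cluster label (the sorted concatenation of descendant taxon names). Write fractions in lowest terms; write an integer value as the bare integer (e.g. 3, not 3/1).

(((((A:553/32,T:87/32):367/48,((D:43/12,O:5/12):207/20,I:153/20):719/48):29/8,X:213/16):51/16,C:261/16):-85/32,E:-85/32)

iteration 1: select D,O (d=4, Q=-451); attach at lengths (43/12, 5/12); label the merged cluster DO
  updated: d(A,DO)=45/2, d(C,DO)=44, d(DO,E)=39, d(DO,I)=18, d(DO,T)=52, d(DO,X)=46
iteration 2: select DO,I (d=18, Q=-679/2); attach at lengths (207/20, 153/20); label the merged cluster DIO
  updated: d(A,DIO)=121/4, d(C,DIO)=69/2, d(DIO,E)=22, d(DIO,T)=35, d(DIO,X)=30
iteration 3: select A,T (d=20, Q=-857/4); attach at lengths (553/32, 87/32); label the merged cluster AT
  updated: d(AT,C)=34, d(AT,DIO)=181/8, d(AT,E)=4, d(AT,X)=53/2
iteration 4: select AT,DIO (d=181/8, Q=-1027/8); attach at lengths (367/48, 719/48); label the merged cluster ADIOT
  updated: d(ADIOT,C)=367/16, d(ADIOT,E)=27/16, d(ADIOT,X)=271/16
iteration 5: select ADIOT,X (d=271/16, Q=-549/8); attach at lengths (29/8, 213/16); label the merged cluster ADIOTX
  updated: d(ADIOTX,C)=39/2, d(ADIOTX,E)=-17/8
iteration 6: select ADIOTX,C (d=39/2, Q=-227/8); attach at lengths (51/16, 261/16); label the merged cluster ACDIOTX
  updated: d(ACDIOTX,E)=-85/16
iteration 7: select ACDIOTX,E (d=-85/16); attach at lengths (-85/32, -85/32); label the merged cluster ACDEIOTX
final tree: (((((A:553/32,T:87/32):367/48,((D:43/12,O:5/12):207/20,I:153/20):719/48):29/8,X:213/16):51/16,C:261/16):-85/32,E:-85/32)
total length: 383/4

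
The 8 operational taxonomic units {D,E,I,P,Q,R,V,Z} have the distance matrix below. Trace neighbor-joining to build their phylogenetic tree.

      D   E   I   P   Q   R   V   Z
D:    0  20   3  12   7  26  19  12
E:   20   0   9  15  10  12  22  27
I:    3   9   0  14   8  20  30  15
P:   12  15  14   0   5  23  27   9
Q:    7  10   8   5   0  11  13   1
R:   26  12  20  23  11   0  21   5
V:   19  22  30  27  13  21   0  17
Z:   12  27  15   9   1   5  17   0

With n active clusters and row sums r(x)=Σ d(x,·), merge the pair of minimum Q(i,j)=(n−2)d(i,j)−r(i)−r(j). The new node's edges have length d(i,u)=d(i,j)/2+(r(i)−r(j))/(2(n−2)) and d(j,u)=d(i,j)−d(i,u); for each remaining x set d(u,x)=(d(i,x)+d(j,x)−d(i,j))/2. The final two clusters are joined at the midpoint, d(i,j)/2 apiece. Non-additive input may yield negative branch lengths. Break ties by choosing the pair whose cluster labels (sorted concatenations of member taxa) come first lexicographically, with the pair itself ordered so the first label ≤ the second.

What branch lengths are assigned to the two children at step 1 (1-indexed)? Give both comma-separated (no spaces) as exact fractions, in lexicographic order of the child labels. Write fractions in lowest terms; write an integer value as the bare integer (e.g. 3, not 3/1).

iteration 1: select D,I (d=3, Q=-180); attach at lengths (3/2, 3/2); label the merged cluster DI
  updated: d(DI,E)=13, d(DI,P)=23/2, d(DI,Q)=6, d(DI,R)=43/2, d(DI,V)=23, d(DI,Z)=12
iteration 2: select R,Z (d=5, Q=-279/2); attach at lengths (19/4, 1/4); label the merged cluster RZ
  updated: d(DI,RZ)=57/4, d(E,RZ)=17, d(P,RZ)=27/2, d(Q,RZ)=7/2, d(RZ,V)=33/2
iteration 3: select RZ,V (d=33/2, Q=-401/4); attach at lengths (117/32, 411/32); label the merged cluster RVZ
  updated: d(DI,RVZ)=83/8, d(E,RVZ)=45/4, d(P,RVZ)=12, d(Q,RVZ)=0
iteration 4: select Q,RVZ (d=0, Q=-437/8); attach at lengths (-101/48, 101/48); label the merged cluster QRVZ
  updated: d(DI,QRVZ)=131/16, d(E,QRVZ)=85/8, d(P,QRVZ)=17/2
iteration 5: select DI,E (d=13, Q=-725/16); attach at lengths (321/64, 511/64); label the merged cluster DEI
  updated: d(DEI,P)=27/4, d(DEI,QRVZ)=93/32
iteration 6: select DEI,P (d=27/4, Q=-581/32); attach at lengths (37/64, 395/64); label the merged cluster DEIP
  updated: d(DEIP,QRVZ)=149/64
iteration 7: select DEIP,QRVZ (d=149/64); attach at lengths (149/128, 149/128); label the merged cluster DEIPQRVZ
final tree: ((((D:3/2,I:3/2):321/64,E:511/64):37/64,P:395/64):149/128,(Q:-101/48,((R:19/4,Z:1/4):117/32,V:411/32):101/48):149/128)
total length: 2981/64

3/2,3/2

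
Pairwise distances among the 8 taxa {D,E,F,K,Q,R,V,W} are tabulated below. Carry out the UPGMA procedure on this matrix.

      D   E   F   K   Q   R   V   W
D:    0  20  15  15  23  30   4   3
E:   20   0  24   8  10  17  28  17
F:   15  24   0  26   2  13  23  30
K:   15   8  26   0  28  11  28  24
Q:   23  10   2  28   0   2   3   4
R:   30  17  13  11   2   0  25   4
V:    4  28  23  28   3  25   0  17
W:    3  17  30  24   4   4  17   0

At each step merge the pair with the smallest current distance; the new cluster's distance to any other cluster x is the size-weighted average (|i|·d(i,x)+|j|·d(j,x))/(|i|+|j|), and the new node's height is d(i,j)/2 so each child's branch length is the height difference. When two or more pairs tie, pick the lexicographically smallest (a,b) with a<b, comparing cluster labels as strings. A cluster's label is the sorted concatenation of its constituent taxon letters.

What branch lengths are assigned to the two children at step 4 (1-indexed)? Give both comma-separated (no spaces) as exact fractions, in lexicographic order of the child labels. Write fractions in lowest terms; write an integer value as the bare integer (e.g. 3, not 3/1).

4,4

iteration 1: select F,Q (d=2); attach at lengths (1, 1); label the merged cluster FQ
  updated: d(D,FQ)=19, d(E,FQ)=17, d(FQ,K)=27, d(FQ,R)=15/2, d(FQ,V)=13, d(FQ,W)=17
iteration 2: select D,W (d=3); attach at lengths (3/2, 3/2); label the merged cluster DW
  updated: d(DW,E)=37/2, d(DW,FQ)=18, d(DW,K)=39/2, d(DW,R)=17, d(DW,V)=21/2
iteration 3: select FQ,R (d=15/2); attach at lengths (11/4, 15/4); label the merged cluster FQR
  updated: d(DW,FQR)=53/3, d(E,FQR)=17, d(FQR,K)=65/3, d(FQR,V)=17
iteration 4: select E,K (d=8); attach at lengths (4, 4); label the merged cluster EK
  updated: d(DW,EK)=19, d(EK,FQR)=58/3, d(EK,V)=28
iteration 5: select DW,V (d=21/2); attach at lengths (15/4, 21/4); label the merged cluster DVW
  updated: d(DVW,EK)=22, d(DVW,FQR)=157/9
iteration 6: select DVW,FQR (d=157/9); attach at lengths (125/36, 179/36); label the merged cluster DFQRVW
  updated: d(DFQRVW,EK)=62/3
iteration 7: select DFQRVW,EK (d=62/3); attach at lengths (29/18, 19/3); label the merged cluster DEFKQRVW
final tree: ((((D:3/2,W:3/2):15/4,V:21/4):125/36,((F:1,Q:1):11/4,R:15/4):179/36):29/18,(E:4,K:4):19/3)
total length: 404/9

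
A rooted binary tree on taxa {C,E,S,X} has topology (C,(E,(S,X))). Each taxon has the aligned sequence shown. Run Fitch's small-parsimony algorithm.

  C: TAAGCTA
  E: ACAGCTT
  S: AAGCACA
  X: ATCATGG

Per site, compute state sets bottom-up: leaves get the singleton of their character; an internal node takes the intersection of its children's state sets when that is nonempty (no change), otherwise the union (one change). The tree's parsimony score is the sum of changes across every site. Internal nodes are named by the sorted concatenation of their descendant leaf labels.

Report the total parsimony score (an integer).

SX@0: {A} ∩ {A} = {A} (intersection, +0)
ESX@0: {A} ∩ {A} = {A} (intersection, +0)
CESX@0: {T} ∪ {A} = {A,T} (union, +1)
SX@1: {A} ∪ {T} = {A,T} (union, +1)
ESX@1: {C} ∪ {A,T} = {A,C,T} (union, +1)
CESX@1: {A} ∩ {A,C,T} = {A} (intersection, +0)
SX@2: {G} ∪ {C} = {C,G} (union, +1)
ESX@2: {A} ∪ {C,G} = {A,C,G} (union, +1)
CESX@2: {A} ∩ {A,C,G} = {A} (intersection, +0)
SX@3: {C} ∪ {A} = {A,C} (union, +1)
ESX@3: {G} ∪ {A,C} = {A,C,G} (union, +1)
CESX@3: {G} ∩ {A,C,G} = {G} (intersection, +0)
SX@4: {A} ∪ {T} = {A,T} (union, +1)
ESX@4: {C} ∪ {A,T} = {A,C,T} (union, +1)
CESX@4: {C} ∩ {A,C,T} = {C} (intersection, +0)
SX@5: {C} ∪ {G} = {C,G} (union, +1)
ESX@5: {T} ∪ {C,G} = {C,G,T} (union, +1)
CESX@5: {T} ∩ {C,G,T} = {T} (intersection, +0)
SX@6: {A} ∪ {G} = {A,G} (union, +1)
ESX@6: {T} ∪ {A,G} = {A,G,T} (union, +1)
CESX@6: {A} ∩ {A,G,T} = {A} (intersection, +0)
per-site changes: [1, 2, 2, 2, 2, 2, 2]; total = 13

13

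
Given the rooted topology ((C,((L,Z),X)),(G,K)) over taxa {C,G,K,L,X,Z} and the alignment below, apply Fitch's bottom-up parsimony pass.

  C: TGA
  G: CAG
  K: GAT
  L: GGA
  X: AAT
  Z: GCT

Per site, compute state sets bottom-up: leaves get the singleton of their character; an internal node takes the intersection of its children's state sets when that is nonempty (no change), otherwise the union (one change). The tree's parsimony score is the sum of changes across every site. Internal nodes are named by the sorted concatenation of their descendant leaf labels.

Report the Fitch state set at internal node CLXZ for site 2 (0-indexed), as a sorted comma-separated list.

[col 0] LZ: children L:{G}, Z:{G} ∩→ {G}; cost 0
[col 0] LXZ: children LZ:{G}, X:{A} ∪→ {A,G}; cost 1
[col 0] CLXZ: children C:{T}, LXZ:{A,G} ∪→ {A,G,T}; cost 1
[col 0] GK: children G:{C}, K:{G} ∪→ {C,G}; cost 1
[col 0] CGKLXZ: children CLXZ:{A,G,T}, GK:{C,G} ∩→ {G}; cost 0
[col 1] LZ: children L:{G}, Z:{C} ∪→ {C,G}; cost 1
[col 1] LXZ: children LZ:{C,G}, X:{A} ∪→ {A,C,G}; cost 1
[col 1] CLXZ: children C:{G}, LXZ:{A,C,G} ∩→ {G}; cost 0
[col 1] GK: children G:{A}, K:{A} ∩→ {A}; cost 0
[col 1] CGKLXZ: children CLXZ:{G}, GK:{A} ∪→ {A,G}; cost 1
[col 2] LZ: children L:{A}, Z:{T} ∪→ {A,T}; cost 1
[col 2] LXZ: children LZ:{A,T}, X:{T} ∩→ {T}; cost 0
[col 2] CLXZ: children C:{A}, LXZ:{T} ∪→ {A,T}; cost 1
[col 2] GK: children G:{G}, K:{T} ∪→ {G,T}; cost 1
[col 2] CGKLXZ: children CLXZ:{A,T}, GK:{G,T} ∩→ {T}; cost 0
per-site changes: [3, 3, 3]; total = 9

A,T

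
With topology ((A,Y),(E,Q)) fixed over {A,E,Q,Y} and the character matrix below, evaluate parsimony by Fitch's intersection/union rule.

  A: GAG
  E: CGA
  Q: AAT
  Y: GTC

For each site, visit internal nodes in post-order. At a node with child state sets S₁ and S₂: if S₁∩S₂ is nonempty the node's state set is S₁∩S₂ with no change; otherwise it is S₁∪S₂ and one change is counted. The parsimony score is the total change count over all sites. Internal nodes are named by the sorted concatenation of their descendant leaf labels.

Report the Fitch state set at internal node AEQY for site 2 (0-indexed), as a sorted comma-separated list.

site 0, node AY: A={G} ∩ Y={G} → {G} (+0)
site 0, node EQ: E={C} ∪ Q={A} → {A,C} (+1)
site 0, node AEQY: AY={G} ∪ EQ={A,C} → {A,C,G} (+1)
site 1, node AY: A={A} ∪ Y={T} → {A,T} (+1)
site 1, node EQ: E={G} ∪ Q={A} → {A,G} (+1)
site 1, node AEQY: AY={A,T} ∩ EQ={A,G} → {A} (+0)
site 2, node AY: A={G} ∪ Y={C} → {C,G} (+1)
site 2, node EQ: E={A} ∪ Q={T} → {A,T} (+1)
site 2, node AEQY: AY={C,G} ∪ EQ={A,T} → {A,C,G,T} (+1)
per-site changes: [2, 2, 3]; total = 7

A,C,G,T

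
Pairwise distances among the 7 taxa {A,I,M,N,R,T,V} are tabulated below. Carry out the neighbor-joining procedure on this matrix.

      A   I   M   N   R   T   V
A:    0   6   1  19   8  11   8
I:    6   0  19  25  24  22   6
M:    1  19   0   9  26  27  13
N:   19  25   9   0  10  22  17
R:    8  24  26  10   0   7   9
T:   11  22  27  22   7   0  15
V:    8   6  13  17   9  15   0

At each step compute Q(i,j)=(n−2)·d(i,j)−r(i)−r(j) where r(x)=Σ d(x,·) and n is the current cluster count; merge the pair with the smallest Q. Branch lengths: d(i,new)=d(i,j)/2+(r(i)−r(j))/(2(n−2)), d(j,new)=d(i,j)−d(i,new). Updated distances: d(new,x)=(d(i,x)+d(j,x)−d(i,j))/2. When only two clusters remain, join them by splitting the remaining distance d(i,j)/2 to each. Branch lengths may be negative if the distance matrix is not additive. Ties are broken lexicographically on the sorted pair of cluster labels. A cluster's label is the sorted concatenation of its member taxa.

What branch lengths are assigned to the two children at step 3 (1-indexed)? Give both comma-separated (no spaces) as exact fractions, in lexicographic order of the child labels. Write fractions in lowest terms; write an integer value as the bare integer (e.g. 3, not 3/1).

step 1: merge (R,T) at d=7, Q=-153; branch lengths R→3/2, T→11/2; new cluster RT
  updated: d(A,RT)=6, d(I,RT)=39/2, d(M,RT)=23, d(N,RT)=25/2, d(RT,V)=17/2
step 2: merge (M,N) at d=9, Q=-223/2; branch lengths M→37/16, N→107/16; new cluster MN
  updated: d(A,MN)=11/2, d(I,MN)=35/2, d(MN,RT)=53/4, d(MN,V)=21/2
step 3: merge (I,V) at d=6, Q=-64; branch lengths I→17/3, V→1/3; new cluster IV
  updated: d(A,IV)=4, d(IV,MN)=11, d(IV,RT)=11
step 4: merge (A,MN) at d=11/2, Q=-137/4; branch lengths A→-13/16, MN→101/16; new cluster AMN
  updated: d(AMN,IV)=19/4, d(AMN,RT)=55/8
step 5: merge (AMN,IV) at d=19/4, Q=-181/8; branch lengths AMN→5/16, IV→71/16; new cluster AIMNV
  updated: d(AIMNV,RT)=105/16
step 6: merge (AIMNV,RT) at d=105/16; branch lengths AIMNV→105/32, RT→105/32; new cluster AIMNRTV
final tree: (((A:-13/16,(M:37/16,N:107/16):101/16):5/16,(I:17/3,V:1/3):71/16):105/32,(R:3/2,T:11/2):105/32)
total length: 621/16

17/3,1/3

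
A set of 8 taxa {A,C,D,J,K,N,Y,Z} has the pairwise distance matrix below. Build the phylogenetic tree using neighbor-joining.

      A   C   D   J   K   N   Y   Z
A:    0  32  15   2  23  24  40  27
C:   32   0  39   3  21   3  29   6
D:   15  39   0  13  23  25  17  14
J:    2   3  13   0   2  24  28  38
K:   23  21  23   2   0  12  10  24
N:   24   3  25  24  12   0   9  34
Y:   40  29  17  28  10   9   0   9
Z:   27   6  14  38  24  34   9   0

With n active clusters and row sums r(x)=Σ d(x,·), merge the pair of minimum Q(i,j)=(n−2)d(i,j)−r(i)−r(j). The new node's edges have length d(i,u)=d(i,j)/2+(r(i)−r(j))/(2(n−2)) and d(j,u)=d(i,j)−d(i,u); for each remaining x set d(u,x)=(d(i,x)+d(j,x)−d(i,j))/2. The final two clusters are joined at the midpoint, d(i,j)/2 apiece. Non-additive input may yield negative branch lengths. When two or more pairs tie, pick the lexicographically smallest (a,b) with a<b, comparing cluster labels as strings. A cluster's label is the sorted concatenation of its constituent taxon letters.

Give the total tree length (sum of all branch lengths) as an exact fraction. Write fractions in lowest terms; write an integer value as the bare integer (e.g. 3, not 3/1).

1. join A+J (d=2, Q=-261) ⇒ AJ; edges |A|=65/12, |J|=-41/12
  updated: d(AJ,C)=33/2, d(AJ,D)=13, d(AJ,K)=23/2, d(AJ,N)=23, d(AJ,Y)=33, d(AJ,Z)=63/2
2. join C+N (d=3, Q=-411/2) ⇒ CN; edges |C|=47/20, |N|=13/20
  updated: d(AJ,CN)=73/4, d(CN,D)=61/2, d(CN,K)=15, d(CN,Y)=35/2, d(CN,Z)=37/2
3. join AJ+D (d=13, Q=-611/4) ⇒ ADJ; edges |AJ|=247/32, |D|=169/32
  updated: d(ADJ,CN)=143/8, d(ADJ,K)=43/4, d(ADJ,Y)=37/2, d(ADJ,Z)=65/4
4. join Y+Z (d=9, Q=-383/4) ⇒ YZ; edges |Y|=19/8, |Z|=53/8
  updated: d(ADJ,YZ)=103/8, d(CN,YZ)=27/2, d(K,YZ)=25/2
5. join ADJ+K (d=43/4, Q=-233/4) ⇒ ADJK; edges |ADJ|=99/16, |K|=73/16
  updated: d(ADJK,CN)=177/16, d(ADJK,YZ)=117/16
6. join ADJK+CN (d=177/16, Q=-255/8) ⇒ ACDJKN; edges |ADJK|=39/16, |CN|=69/8
  updated: d(ACDJKN,YZ)=39/8
7. join ACDJKN+YZ (d=39/8) ⇒ ACDJKNYZ; edges |ACDJKN|=39/16, |YZ|=39/16
final tree: (((((A:65/12,J:-41/12):247/32,D:169/32):99/16,K:73/16):39/16,(C:47/20,N:13/20):69/8):39/16,(Y:19/8,Z:53/8):39/16)
total length: 859/16

859/16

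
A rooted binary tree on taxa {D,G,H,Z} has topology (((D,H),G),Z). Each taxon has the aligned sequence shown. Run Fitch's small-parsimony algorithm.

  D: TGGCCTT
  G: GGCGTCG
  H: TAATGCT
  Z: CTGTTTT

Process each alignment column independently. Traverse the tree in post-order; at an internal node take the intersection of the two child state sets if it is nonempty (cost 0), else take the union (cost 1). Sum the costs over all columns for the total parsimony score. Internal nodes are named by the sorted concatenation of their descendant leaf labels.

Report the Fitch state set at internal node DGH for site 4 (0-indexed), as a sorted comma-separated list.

DH@0: {T} ∩ {T} = {T} (intersection, +0)
DGH@0: {T} ∪ {G} = {G,T} (union, +1)
DGHZ@0: {G,T} ∪ {C} = {C,G,T} (union, +1)
DH@1: {G} ∪ {A} = {A,G} (union, +1)
DGH@1: {A,G} ∩ {G} = {G} (intersection, +0)
DGHZ@1: {G} ∪ {T} = {G,T} (union, +1)
DH@2: {G} ∪ {A} = {A,G} (union, +1)
DGH@2: {A,G} ∪ {C} = {A,C,G} (union, +1)
DGHZ@2: {A,C,G} ∩ {G} = {G} (intersection, +0)
DH@3: {C} ∪ {T} = {C,T} (union, +1)
DGH@3: {C,T} ∪ {G} = {C,G,T} (union, +1)
DGHZ@3: {C,G,T} ∩ {T} = {T} (intersection, +0)
DH@4: {C} ∪ {G} = {C,G} (union, +1)
DGH@4: {C,G} ∪ {T} = {C,G,T} (union, +1)
DGHZ@4: {C,G,T} ∩ {T} = {T} (intersection, +0)
DH@5: {T} ∪ {C} = {C,T} (union, +1)
DGH@5: {C,T} ∩ {C} = {C} (intersection, +0)
DGHZ@5: {C} ∪ {T} = {C,T} (union, +1)
DH@6: {T} ∩ {T} = {T} (intersection, +0)
DGH@6: {T} ∪ {G} = {G,T} (union, +1)
DGHZ@6: {G,T} ∩ {T} = {T} (intersection, +0)
per-site changes: [2, 2, 2, 2, 2, 2, 1]; total = 13

C,G,T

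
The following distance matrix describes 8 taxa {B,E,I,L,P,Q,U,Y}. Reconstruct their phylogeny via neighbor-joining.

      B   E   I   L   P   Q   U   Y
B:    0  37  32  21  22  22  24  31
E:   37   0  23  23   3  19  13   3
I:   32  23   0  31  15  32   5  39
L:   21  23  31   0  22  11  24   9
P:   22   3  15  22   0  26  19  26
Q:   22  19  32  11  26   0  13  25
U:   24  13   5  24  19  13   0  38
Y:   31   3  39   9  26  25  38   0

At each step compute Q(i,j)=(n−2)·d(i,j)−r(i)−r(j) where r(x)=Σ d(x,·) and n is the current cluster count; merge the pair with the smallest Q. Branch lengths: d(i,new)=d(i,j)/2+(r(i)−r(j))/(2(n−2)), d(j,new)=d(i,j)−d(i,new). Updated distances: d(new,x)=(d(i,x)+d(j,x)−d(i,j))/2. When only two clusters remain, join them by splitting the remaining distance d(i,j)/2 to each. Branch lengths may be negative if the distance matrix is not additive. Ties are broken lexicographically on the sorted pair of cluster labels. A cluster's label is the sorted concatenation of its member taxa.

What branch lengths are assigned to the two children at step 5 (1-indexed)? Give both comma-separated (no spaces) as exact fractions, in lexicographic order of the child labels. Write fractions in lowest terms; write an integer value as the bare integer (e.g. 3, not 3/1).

105/8,57/16

iteration 1: select I,U (d=5, Q=-283); attach at lengths (71/12, -11/12); label the merged cluster IU
  updated: d(B,IU)=51/2, d(E,IU)=31/2, d(IU,L)=25, d(IU,P)=29/2, d(IU,Q)=20, d(IU,Y)=36
iteration 2: select E,Y (d=3, Q=-431/2); attach at lengths (-29/20, 89/20); label the merged cluster EY
  updated: d(B,EY)=65/2, d(EY,IU)=97/4, d(EY,L)=29/2, d(EY,P)=13, d(EY,Q)=41/2
iteration 3: select EY,P (d=13, Q=-601/4); attach at lengths (237/32, 179/32); label the merged cluster EPY
  updated: d(B,EPY)=83/4, d(EPY,IU)=103/8, d(EPY,L)=47/4, d(EPY,Q)=67/4
iteration 4: select EPY,IU (d=103/8, Q=-855/8); attach at lengths (139/48, 479/48); label the merged cluster EIPUY
  updated: d(B,EIPUY)=267/16, d(EIPUY,L)=191/16, d(EIPUY,Q)=191/16
iteration 5: select B,EIPUY (d=267/16, Q=-535/8); attach at lengths (105/8, 57/16); label the merged cluster BEIPUY
  updated: d(BEIPUY,L)=65/8, d(BEIPUY,Q)=69/8
iteration 6: select BEIPUY,L (d=65/8, Q=-111/4); attach at lengths (23/8, 21/4); label the merged cluster BEILPUY
  updated: d(BEILPUY,Q)=23/4
iteration 7: select BEILPUY,Q (d=23/4); attach at lengths (23/8, 23/8); label the merged cluster BEILPQUY
final tree: (((B:105/8,(((E:-29/20,Y:89/20):237/32,P:179/32):139/48,(I:71/12,U:-11/12):479/48):57/16):23/8,L:21/4):23/8,Q:23/8)
total length: 1031/16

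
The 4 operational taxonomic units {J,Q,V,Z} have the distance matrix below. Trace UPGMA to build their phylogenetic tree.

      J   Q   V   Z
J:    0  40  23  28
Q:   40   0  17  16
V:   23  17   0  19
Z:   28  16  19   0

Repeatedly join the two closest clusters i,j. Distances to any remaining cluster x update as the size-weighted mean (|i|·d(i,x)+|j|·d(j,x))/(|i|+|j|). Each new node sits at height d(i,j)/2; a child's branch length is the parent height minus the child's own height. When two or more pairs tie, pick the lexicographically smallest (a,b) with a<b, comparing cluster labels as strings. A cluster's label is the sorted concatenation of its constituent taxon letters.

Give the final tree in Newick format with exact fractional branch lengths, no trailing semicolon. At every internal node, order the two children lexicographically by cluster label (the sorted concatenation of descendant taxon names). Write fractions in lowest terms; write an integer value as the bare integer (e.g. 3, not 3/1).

(J:91/6,((Q:8,Z:8):1,V:9):37/6)

step 1: merge (Q,Z) at d=16; branch lengths Q→8, Z→8; new cluster QZ
  updated: d(J,QZ)=34, d(QZ,V)=18
step 2: merge (QZ,V) at d=18; branch lengths QZ→1, V→9; new cluster QVZ
  updated: d(J,QVZ)=91/3
step 3: merge (J,QVZ) at d=91/3; branch lengths J→91/6, QVZ→37/6; new cluster JQVZ
final tree: (J:91/6,((Q:8,Z:8):1,V:9):37/6)
total length: 142/3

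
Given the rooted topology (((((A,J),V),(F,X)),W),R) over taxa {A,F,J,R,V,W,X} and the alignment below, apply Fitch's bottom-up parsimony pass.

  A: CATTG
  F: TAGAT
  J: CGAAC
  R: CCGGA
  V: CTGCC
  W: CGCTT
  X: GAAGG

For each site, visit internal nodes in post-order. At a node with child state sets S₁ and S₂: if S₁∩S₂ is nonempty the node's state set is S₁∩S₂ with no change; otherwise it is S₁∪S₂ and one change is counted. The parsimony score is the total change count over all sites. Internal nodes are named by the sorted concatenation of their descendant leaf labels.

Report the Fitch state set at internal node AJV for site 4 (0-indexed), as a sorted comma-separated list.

site 0, node AJ: A={C} ∩ J={C} → {C} (+0)
site 0, node AJV: AJ={C} ∩ V={C} → {C} (+0)
site 0, node FX: F={T} ∪ X={G} → {G,T} (+1)
site 0, node AFJVX: AJV={C} ∪ FX={G,T} → {C,G,T} (+1)
site 0, node AFJVWX: AFJVX={C,G,T} ∩ W={C} → {C} (+0)
site 0, node AFJRVWX: AFJVWX={C} ∩ R={C} → {C} (+0)
site 1, node AJ: A={A} ∪ J={G} → {A,G} (+1)
site 1, node AJV: AJ={A,G} ∪ V={T} → {A,G,T} (+1)
site 1, node FX: F={A} ∩ X={A} → {A} (+0)
site 1, node AFJVX: AJV={A,G,T} ∩ FX={A} → {A} (+0)
site 1, node AFJVWX: AFJVX={A} ∪ W={G} → {A,G} (+1)
site 1, node AFJRVWX: AFJVWX={A,G} ∪ R={C} → {A,C,G} (+1)
site 2, node AJ: A={T} ∪ J={A} → {A,T} (+1)
site 2, node AJV: AJ={A,T} ∪ V={G} → {A,G,T} (+1)
site 2, node FX: F={G} ∪ X={A} → {A,G} (+1)
site 2, node AFJVX: AJV={A,G,T} ∩ FX={A,G} → {A,G} (+0)
site 2, node AFJVWX: AFJVX={A,G} ∪ W={C} → {A,C,G} (+1)
site 2, node AFJRVWX: AFJVWX={A,C,G} ∩ R={G} → {G} (+0)
site 3, node AJ: A={T} ∪ J={A} → {A,T} (+1)
site 3, node AJV: AJ={A,T} ∪ V={C} → {A,C,T} (+1)
site 3, node FX: F={A} ∪ X={G} → {A,G} (+1)
site 3, node AFJVX: AJV={A,C,T} ∩ FX={A,G} → {A} (+0)
site 3, node AFJVWX: AFJVX={A} ∪ W={T} → {A,T} (+1)
site 3, node AFJRVWX: AFJVWX={A,T} ∪ R={G} → {A,G,T} (+1)
site 4, node AJ: A={G} ∪ J={C} → {C,G} (+1)
site 4, node AJV: AJ={C,G} ∩ V={C} → {C} (+0)
site 4, node FX: F={T} ∪ X={G} → {G,T} (+1)
site 4, node AFJVX: AJV={C} ∪ FX={G,T} → {C,G,T} (+1)
site 4, node AFJVWX: AFJVX={C,G,T} ∩ W={T} → {T} (+0)
site 4, node AFJRVWX: AFJVWX={T} ∪ R={A} → {A,T} (+1)
per-site changes: [2, 4, 4, 5, 4]; total = 19

C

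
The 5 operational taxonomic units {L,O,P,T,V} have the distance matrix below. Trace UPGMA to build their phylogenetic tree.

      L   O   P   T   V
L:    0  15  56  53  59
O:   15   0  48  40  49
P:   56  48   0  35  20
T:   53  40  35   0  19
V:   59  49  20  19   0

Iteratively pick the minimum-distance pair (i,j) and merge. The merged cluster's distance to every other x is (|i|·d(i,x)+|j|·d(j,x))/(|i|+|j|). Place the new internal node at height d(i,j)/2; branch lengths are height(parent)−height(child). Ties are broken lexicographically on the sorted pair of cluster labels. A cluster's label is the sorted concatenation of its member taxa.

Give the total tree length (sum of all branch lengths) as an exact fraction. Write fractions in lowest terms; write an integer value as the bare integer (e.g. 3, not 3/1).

979/12

1. join L+O (d=15) ⇒ LO; edges |L|=15/2, |O|=15/2
  updated: d(LO,P)=52, d(LO,T)=93/2, d(LO,V)=54
2. join T+V (d=19) ⇒ TV; edges |T|=19/2, |V|=19/2
  updated: d(LO,TV)=201/4, d(P,TV)=55/2
3. join P+TV (d=55/2) ⇒ PTV; edges |P|=55/4, |TV|=17/4
  updated: d(LO,PTV)=305/6
4. join LO+PTV (d=305/6) ⇒ LOPTV; edges |LO|=215/12, |PTV|=35/3
final tree: ((L:15/2,O:15/2):215/12,(P:55/4,(T:19/2,V:19/2):17/4):35/3)
total length: 979/12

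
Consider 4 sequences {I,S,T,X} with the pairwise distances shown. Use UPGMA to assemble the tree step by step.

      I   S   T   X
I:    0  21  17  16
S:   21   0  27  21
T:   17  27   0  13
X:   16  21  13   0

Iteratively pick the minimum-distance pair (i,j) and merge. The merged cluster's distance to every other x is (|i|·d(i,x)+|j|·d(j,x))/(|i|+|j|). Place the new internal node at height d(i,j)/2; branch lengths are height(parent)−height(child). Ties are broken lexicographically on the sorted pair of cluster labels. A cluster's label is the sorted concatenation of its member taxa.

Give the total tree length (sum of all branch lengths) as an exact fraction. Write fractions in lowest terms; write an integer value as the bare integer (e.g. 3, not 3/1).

1. join T+X (d=13) ⇒ TX; edges |T|=13/2, |X|=13/2
  updated: d(I,TX)=33/2, d(S,TX)=24
2. join I+TX (d=33/2) ⇒ ITX; edges |I|=33/4, |TX|=7/4
  updated: d(ITX,S)=23
3. join ITX+S (d=23) ⇒ ISTX; edges |ITX|=13/4, |S|=23/2
final tree: ((I:33/4,(T:13/2,X:13/2):7/4):13/4,S:23/2)
total length: 151/4

151/4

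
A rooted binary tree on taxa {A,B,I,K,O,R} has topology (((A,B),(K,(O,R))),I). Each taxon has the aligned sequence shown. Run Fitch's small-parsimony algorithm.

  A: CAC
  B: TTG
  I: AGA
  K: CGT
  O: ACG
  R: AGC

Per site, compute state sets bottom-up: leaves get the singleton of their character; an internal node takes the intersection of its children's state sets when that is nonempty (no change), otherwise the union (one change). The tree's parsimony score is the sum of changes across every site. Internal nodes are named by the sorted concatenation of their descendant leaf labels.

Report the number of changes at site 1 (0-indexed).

3

site 0, node AB: A={C} ∪ B={T} → {C,T} (+1)
site 0, node OR: O={A} ∩ R={A} → {A} (+0)
site 0, node KOR: K={C} ∪ OR={A} → {A,C} (+1)
site 0, node ABKOR: AB={C,T} ∩ KOR={A,C} → {C} (+0)
site 0, node ABIKOR: ABKOR={C} ∪ I={A} → {A,C} (+1)
site 1, node AB: A={A} ∪ B={T} → {A,T} (+1)
site 1, node OR: O={C} ∪ R={G} → {C,G} (+1)
site 1, node KOR: K={G} ∩ OR={C,G} → {G} (+0)
site 1, node ABKOR: AB={A,T} ∪ KOR={G} → {A,G,T} (+1)
site 1, node ABIKOR: ABKOR={A,G,T} ∩ I={G} → {G} (+0)
site 2, node AB: A={C} ∪ B={G} → {C,G} (+1)
site 2, node OR: O={G} ∪ R={C} → {C,G} (+1)
site 2, node KOR: K={T} ∪ OR={C,G} → {C,G,T} (+1)
site 2, node ABKOR: AB={C,G} ∩ KOR={C,G,T} → {C,G} (+0)
site 2, node ABIKOR: ABKOR={C,G} ∪ I={A} → {A,C,G} (+1)
per-site changes: [3, 3, 4]; total = 10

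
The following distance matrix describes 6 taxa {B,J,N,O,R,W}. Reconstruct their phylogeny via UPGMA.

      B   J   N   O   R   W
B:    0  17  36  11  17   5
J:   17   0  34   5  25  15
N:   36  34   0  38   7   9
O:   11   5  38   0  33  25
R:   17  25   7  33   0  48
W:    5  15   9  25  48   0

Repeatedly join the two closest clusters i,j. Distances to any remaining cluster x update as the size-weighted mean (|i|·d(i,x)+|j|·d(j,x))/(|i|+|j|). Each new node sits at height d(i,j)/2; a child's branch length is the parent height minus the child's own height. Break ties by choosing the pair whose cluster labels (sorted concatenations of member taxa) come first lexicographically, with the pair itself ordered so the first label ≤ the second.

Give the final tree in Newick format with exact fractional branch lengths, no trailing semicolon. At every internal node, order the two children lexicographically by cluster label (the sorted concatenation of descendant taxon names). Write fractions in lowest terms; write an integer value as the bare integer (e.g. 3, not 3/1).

step 1: merge (B,W) at d=5; branch lengths B→5/2, W→5/2; new cluster BW
  updated: d(BW,J)=16, d(BW,N)=45/2, d(BW,O)=18, d(BW,R)=65/2
step 2: merge (J,O) at d=5; branch lengths J→5/2, O→5/2; new cluster JO
  updated: d(BW,JO)=17, d(JO,N)=36, d(JO,R)=29
step 3: merge (N,R) at d=7; branch lengths N→7/2, R→7/2; new cluster NR
  updated: d(BW,NR)=55/2, d(JO,NR)=65/2
step 4: merge (BW,JO) at d=17; branch lengths BW→6, JO→6; new cluster BJOW
  updated: d(BJOW,NR)=30
step 5: merge (BJOW,NR) at d=30; branch lengths BJOW→13/2, NR→23/2; new cluster BJNORW
final tree: (((B:5/2,W:5/2):6,(J:5/2,O:5/2):6):13/2,(N:7/2,R:7/2):23/2)
total length: 47

(((B:5/2,W:5/2):6,(J:5/2,O:5/2):6):13/2,(N:7/2,R:7/2):23/2)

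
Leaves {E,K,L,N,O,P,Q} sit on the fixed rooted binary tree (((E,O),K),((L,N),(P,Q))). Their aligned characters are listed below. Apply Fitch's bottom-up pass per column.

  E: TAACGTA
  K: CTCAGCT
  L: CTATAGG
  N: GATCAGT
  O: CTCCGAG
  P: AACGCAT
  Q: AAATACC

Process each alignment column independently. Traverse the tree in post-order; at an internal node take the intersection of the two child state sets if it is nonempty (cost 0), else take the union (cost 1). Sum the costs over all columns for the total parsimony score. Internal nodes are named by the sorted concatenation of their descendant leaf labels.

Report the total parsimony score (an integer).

EO@0: {T} ∪ {C} = {C,T} (union, +1)
EKO@0: {C,T} ∩ {C} = {C} (intersection, +0)
LN@0: {C} ∪ {G} = {C,G} (union, +1)
PQ@0: {A} ∩ {A} = {A} (intersection, +0)
LNPQ@0: {C,G} ∪ {A} = {A,C,G} (union, +1)
EKLNOPQ@0: {C} ∩ {A,C,G} = {C} (intersection, +0)
EO@1: {A} ∪ {T} = {A,T} (union, +1)
EKO@1: {A,T} ∩ {T} = {T} (intersection, +0)
LN@1: {T} ∪ {A} = {A,T} (union, +1)
PQ@1: {A} ∩ {A} = {A} (intersection, +0)
LNPQ@1: {A,T} ∩ {A} = {A} (intersection, +0)
EKLNOPQ@1: {T} ∪ {A} = {A,T} (union, +1)
EO@2: {A} ∪ {C} = {A,C} (union, +1)
EKO@2: {A,C} ∩ {C} = {C} (intersection, +0)
LN@2: {A} ∪ {T} = {A,T} (union, +1)
PQ@2: {C} ∪ {A} = {A,C} (union, +1)
LNPQ@2: {A,T} ∩ {A,C} = {A} (intersection, +0)
EKLNOPQ@2: {C} ∪ {A} = {A,C} (union, +1)
EO@3: {C} ∩ {C} = {C} (intersection, +0)
EKO@3: {C} ∪ {A} = {A,C} (union, +1)
LN@3: {T} ∪ {C} = {C,T} (union, +1)
PQ@3: {G} ∪ {T} = {G,T} (union, +1)
LNPQ@3: {C,T} ∩ {G,T} = {T} (intersection, +0)
EKLNOPQ@3: {A,C} ∪ {T} = {A,C,T} (union, +1)
EO@4: {G} ∩ {G} = {G} (intersection, +0)
EKO@4: {G} ∩ {G} = {G} (intersection, +0)
LN@4: {A} ∩ {A} = {A} (intersection, +0)
PQ@4: {C} ∪ {A} = {A,C} (union, +1)
LNPQ@4: {A} ∩ {A,C} = {A} (intersection, +0)
EKLNOPQ@4: {G} ∪ {A} = {A,G} (union, +1)
EO@5: {T} ∪ {A} = {A,T} (union, +1)
EKO@5: {A,T} ∪ {C} = {A,C,T} (union, +1)
LN@5: {G} ∩ {G} = {G} (intersection, +0)
PQ@5: {A} ∪ {C} = {A,C} (union, +1)
LNPQ@5: {G} ∪ {A,C} = {A,C,G} (union, +1)
EKLNOPQ@5: {A,C,T} ∩ {A,C,G} = {A,C} (intersection, +0)
EO@6: {A} ∪ {G} = {A,G} (union, +1)
EKO@6: {A,G} ∪ {T} = {A,G,T} (union, +1)
LN@6: {G} ∪ {T} = {G,T} (union, +1)
PQ@6: {T} ∪ {C} = {C,T} (union, +1)
LNPQ@6: {G,T} ∩ {C,T} = {T} (intersection, +0)
EKLNOPQ@6: {A,G,T} ∩ {T} = {T} (intersection, +0)
per-site changes: [3, 3, 4, 4, 2, 4, 4]; total = 24

24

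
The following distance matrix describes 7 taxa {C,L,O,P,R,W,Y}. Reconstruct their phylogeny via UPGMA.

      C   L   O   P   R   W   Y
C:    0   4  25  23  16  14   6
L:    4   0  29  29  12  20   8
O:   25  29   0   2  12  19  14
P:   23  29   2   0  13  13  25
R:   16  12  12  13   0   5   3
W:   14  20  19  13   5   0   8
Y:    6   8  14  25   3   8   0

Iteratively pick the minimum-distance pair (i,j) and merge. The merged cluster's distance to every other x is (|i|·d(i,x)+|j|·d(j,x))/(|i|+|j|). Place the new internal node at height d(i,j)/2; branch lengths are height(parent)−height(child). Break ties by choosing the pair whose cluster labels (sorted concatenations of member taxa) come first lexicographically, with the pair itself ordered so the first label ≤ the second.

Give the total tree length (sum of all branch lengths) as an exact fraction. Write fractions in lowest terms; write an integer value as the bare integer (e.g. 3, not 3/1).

step 1: merge (O,P) at d=2; branch lengths O→1, P→1; new cluster OP
  updated: d(C,OP)=24, d(L,OP)=29, d(OP,R)=25/2, d(OP,W)=16, d(OP,Y)=39/2
step 2: merge (R,Y) at d=3; branch lengths R→3/2, Y→3/2; new cluster RY
  updated: d(C,RY)=11, d(L,RY)=10, d(OP,RY)=16, d(RY,W)=13/2
step 3: merge (C,L) at d=4; branch lengths C→2, L→2; new cluster CL
  updated: d(CL,OP)=53/2, d(CL,RY)=21/2, d(CL,W)=17
step 4: merge (RY,W) at d=13/2; branch lengths RY→7/4, W→13/4; new cluster RWY
  updated: d(CL,RWY)=38/3, d(OP,RWY)=16
step 5: merge (CL,RWY) at d=38/3; branch lengths CL→13/3, RWY→37/12; new cluster CLRWY
  updated: d(CLRWY,OP)=101/5
step 6: merge (CLRWY,OP) at d=101/5; branch lengths CLRWY→113/30, OP→91/10; new cluster CLOPRWY
final tree: (((C:2,L:2):13/3,((R:3/2,Y:3/2):7/4,W:13/4):37/12):113/30,(O:1,P:1):91/10)
total length: 2057/60

2057/60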